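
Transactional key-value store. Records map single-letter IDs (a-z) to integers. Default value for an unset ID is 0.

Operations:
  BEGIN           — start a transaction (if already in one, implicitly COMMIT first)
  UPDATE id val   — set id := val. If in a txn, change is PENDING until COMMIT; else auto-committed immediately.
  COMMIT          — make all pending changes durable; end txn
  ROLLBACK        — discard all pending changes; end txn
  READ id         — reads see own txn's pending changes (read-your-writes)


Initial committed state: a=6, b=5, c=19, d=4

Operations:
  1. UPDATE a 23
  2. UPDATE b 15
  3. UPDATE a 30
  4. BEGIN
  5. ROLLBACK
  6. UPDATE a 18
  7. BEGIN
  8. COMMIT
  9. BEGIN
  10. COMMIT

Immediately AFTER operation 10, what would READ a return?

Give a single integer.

Initial committed: {a=6, b=5, c=19, d=4}
Op 1: UPDATE a=23 (auto-commit; committed a=23)
Op 2: UPDATE b=15 (auto-commit; committed b=15)
Op 3: UPDATE a=30 (auto-commit; committed a=30)
Op 4: BEGIN: in_txn=True, pending={}
Op 5: ROLLBACK: discarded pending []; in_txn=False
Op 6: UPDATE a=18 (auto-commit; committed a=18)
Op 7: BEGIN: in_txn=True, pending={}
Op 8: COMMIT: merged [] into committed; committed now {a=18, b=15, c=19, d=4}
Op 9: BEGIN: in_txn=True, pending={}
Op 10: COMMIT: merged [] into committed; committed now {a=18, b=15, c=19, d=4}
After op 10: visible(a) = 18 (pending={}, committed={a=18, b=15, c=19, d=4})

Answer: 18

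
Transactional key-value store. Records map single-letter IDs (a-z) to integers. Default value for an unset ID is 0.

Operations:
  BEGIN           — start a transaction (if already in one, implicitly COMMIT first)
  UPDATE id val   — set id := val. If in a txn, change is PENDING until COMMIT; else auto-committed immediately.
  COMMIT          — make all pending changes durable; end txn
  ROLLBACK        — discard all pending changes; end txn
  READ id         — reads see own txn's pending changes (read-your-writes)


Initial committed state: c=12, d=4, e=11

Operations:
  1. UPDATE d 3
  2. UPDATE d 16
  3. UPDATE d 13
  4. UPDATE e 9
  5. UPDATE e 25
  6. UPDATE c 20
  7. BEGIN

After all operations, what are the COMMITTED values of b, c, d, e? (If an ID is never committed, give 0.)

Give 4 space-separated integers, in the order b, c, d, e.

Answer: 0 20 13 25

Derivation:
Initial committed: {c=12, d=4, e=11}
Op 1: UPDATE d=3 (auto-commit; committed d=3)
Op 2: UPDATE d=16 (auto-commit; committed d=16)
Op 3: UPDATE d=13 (auto-commit; committed d=13)
Op 4: UPDATE e=9 (auto-commit; committed e=9)
Op 5: UPDATE e=25 (auto-commit; committed e=25)
Op 6: UPDATE c=20 (auto-commit; committed c=20)
Op 7: BEGIN: in_txn=True, pending={}
Final committed: {c=20, d=13, e=25}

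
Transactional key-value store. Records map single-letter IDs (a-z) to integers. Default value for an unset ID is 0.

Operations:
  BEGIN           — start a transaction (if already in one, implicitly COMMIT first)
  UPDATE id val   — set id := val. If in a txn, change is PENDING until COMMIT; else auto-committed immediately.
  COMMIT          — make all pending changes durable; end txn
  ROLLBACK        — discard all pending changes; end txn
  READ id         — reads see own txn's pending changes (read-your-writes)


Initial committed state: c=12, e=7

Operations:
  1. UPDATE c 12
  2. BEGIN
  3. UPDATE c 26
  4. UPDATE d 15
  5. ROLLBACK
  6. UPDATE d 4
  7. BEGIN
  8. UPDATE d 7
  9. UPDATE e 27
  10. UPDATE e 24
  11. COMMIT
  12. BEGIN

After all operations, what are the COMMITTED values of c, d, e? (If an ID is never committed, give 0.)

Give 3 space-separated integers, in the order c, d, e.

Initial committed: {c=12, e=7}
Op 1: UPDATE c=12 (auto-commit; committed c=12)
Op 2: BEGIN: in_txn=True, pending={}
Op 3: UPDATE c=26 (pending; pending now {c=26})
Op 4: UPDATE d=15 (pending; pending now {c=26, d=15})
Op 5: ROLLBACK: discarded pending ['c', 'd']; in_txn=False
Op 6: UPDATE d=4 (auto-commit; committed d=4)
Op 7: BEGIN: in_txn=True, pending={}
Op 8: UPDATE d=7 (pending; pending now {d=7})
Op 9: UPDATE e=27 (pending; pending now {d=7, e=27})
Op 10: UPDATE e=24 (pending; pending now {d=7, e=24})
Op 11: COMMIT: merged ['d', 'e'] into committed; committed now {c=12, d=7, e=24}
Op 12: BEGIN: in_txn=True, pending={}
Final committed: {c=12, d=7, e=24}

Answer: 12 7 24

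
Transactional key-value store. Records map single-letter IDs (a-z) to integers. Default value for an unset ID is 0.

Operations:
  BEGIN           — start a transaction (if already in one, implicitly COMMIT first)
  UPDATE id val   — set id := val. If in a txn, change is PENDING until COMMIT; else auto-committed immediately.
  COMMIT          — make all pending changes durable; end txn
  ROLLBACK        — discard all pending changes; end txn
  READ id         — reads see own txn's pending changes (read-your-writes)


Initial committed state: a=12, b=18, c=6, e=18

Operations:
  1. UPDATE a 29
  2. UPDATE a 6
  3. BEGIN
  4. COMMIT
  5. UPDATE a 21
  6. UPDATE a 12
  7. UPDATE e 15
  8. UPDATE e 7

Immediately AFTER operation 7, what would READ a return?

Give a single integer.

Answer: 12

Derivation:
Initial committed: {a=12, b=18, c=6, e=18}
Op 1: UPDATE a=29 (auto-commit; committed a=29)
Op 2: UPDATE a=6 (auto-commit; committed a=6)
Op 3: BEGIN: in_txn=True, pending={}
Op 4: COMMIT: merged [] into committed; committed now {a=6, b=18, c=6, e=18}
Op 5: UPDATE a=21 (auto-commit; committed a=21)
Op 6: UPDATE a=12 (auto-commit; committed a=12)
Op 7: UPDATE e=15 (auto-commit; committed e=15)
After op 7: visible(a) = 12 (pending={}, committed={a=12, b=18, c=6, e=15})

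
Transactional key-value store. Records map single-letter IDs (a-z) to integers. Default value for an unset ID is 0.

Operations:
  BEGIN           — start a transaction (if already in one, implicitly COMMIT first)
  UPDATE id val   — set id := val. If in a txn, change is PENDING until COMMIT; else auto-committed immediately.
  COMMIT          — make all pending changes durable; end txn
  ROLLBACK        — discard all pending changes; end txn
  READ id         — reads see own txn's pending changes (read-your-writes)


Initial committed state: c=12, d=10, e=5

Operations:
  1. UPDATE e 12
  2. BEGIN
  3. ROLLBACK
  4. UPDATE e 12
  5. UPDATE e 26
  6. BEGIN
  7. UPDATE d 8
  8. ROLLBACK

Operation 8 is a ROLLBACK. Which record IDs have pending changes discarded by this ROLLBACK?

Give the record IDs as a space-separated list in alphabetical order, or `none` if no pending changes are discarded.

Initial committed: {c=12, d=10, e=5}
Op 1: UPDATE e=12 (auto-commit; committed e=12)
Op 2: BEGIN: in_txn=True, pending={}
Op 3: ROLLBACK: discarded pending []; in_txn=False
Op 4: UPDATE e=12 (auto-commit; committed e=12)
Op 5: UPDATE e=26 (auto-commit; committed e=26)
Op 6: BEGIN: in_txn=True, pending={}
Op 7: UPDATE d=8 (pending; pending now {d=8})
Op 8: ROLLBACK: discarded pending ['d']; in_txn=False
ROLLBACK at op 8 discards: ['d']

Answer: d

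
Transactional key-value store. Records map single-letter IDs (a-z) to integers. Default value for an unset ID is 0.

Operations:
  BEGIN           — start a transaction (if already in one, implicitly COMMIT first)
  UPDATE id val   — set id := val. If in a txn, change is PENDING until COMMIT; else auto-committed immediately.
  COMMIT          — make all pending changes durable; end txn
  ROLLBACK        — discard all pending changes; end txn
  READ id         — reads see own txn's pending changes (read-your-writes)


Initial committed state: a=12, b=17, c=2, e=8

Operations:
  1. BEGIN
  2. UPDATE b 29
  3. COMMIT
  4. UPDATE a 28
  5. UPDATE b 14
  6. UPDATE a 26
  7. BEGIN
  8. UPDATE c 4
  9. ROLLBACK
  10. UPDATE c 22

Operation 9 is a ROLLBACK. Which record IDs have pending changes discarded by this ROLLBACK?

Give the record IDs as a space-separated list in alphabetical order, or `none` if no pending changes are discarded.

Answer: c

Derivation:
Initial committed: {a=12, b=17, c=2, e=8}
Op 1: BEGIN: in_txn=True, pending={}
Op 2: UPDATE b=29 (pending; pending now {b=29})
Op 3: COMMIT: merged ['b'] into committed; committed now {a=12, b=29, c=2, e=8}
Op 4: UPDATE a=28 (auto-commit; committed a=28)
Op 5: UPDATE b=14 (auto-commit; committed b=14)
Op 6: UPDATE a=26 (auto-commit; committed a=26)
Op 7: BEGIN: in_txn=True, pending={}
Op 8: UPDATE c=4 (pending; pending now {c=4})
Op 9: ROLLBACK: discarded pending ['c']; in_txn=False
Op 10: UPDATE c=22 (auto-commit; committed c=22)
ROLLBACK at op 9 discards: ['c']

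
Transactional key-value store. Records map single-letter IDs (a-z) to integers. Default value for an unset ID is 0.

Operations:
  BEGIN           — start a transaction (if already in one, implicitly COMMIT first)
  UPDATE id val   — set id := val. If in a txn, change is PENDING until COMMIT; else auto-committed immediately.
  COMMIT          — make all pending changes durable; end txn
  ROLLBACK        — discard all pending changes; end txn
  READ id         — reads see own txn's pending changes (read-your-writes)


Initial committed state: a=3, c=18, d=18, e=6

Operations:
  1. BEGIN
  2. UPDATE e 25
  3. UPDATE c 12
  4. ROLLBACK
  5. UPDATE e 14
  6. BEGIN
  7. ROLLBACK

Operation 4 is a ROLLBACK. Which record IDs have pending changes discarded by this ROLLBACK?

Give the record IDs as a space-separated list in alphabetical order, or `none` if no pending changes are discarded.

Answer: c e

Derivation:
Initial committed: {a=3, c=18, d=18, e=6}
Op 1: BEGIN: in_txn=True, pending={}
Op 2: UPDATE e=25 (pending; pending now {e=25})
Op 3: UPDATE c=12 (pending; pending now {c=12, e=25})
Op 4: ROLLBACK: discarded pending ['c', 'e']; in_txn=False
Op 5: UPDATE e=14 (auto-commit; committed e=14)
Op 6: BEGIN: in_txn=True, pending={}
Op 7: ROLLBACK: discarded pending []; in_txn=False
ROLLBACK at op 4 discards: ['c', 'e']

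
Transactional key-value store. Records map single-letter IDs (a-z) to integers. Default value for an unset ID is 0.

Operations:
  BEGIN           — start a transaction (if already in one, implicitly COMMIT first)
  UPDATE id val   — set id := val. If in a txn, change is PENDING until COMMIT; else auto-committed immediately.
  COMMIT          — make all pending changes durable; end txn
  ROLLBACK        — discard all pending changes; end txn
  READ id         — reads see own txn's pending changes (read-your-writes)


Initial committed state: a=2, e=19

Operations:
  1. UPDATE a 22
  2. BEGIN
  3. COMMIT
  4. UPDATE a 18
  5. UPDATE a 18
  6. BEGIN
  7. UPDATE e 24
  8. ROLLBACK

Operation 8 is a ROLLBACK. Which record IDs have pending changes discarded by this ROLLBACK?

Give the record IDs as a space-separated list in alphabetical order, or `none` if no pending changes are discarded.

Initial committed: {a=2, e=19}
Op 1: UPDATE a=22 (auto-commit; committed a=22)
Op 2: BEGIN: in_txn=True, pending={}
Op 3: COMMIT: merged [] into committed; committed now {a=22, e=19}
Op 4: UPDATE a=18 (auto-commit; committed a=18)
Op 5: UPDATE a=18 (auto-commit; committed a=18)
Op 6: BEGIN: in_txn=True, pending={}
Op 7: UPDATE e=24 (pending; pending now {e=24})
Op 8: ROLLBACK: discarded pending ['e']; in_txn=False
ROLLBACK at op 8 discards: ['e']

Answer: e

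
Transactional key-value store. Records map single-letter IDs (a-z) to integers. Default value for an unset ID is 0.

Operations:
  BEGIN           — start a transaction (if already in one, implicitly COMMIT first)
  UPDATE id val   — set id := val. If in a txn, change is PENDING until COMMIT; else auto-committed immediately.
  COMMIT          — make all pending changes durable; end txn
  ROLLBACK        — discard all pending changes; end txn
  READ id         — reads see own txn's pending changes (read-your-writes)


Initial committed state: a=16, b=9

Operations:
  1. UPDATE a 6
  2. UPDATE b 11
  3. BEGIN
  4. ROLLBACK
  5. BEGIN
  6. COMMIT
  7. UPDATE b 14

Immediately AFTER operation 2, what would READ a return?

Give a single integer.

Initial committed: {a=16, b=9}
Op 1: UPDATE a=6 (auto-commit; committed a=6)
Op 2: UPDATE b=11 (auto-commit; committed b=11)
After op 2: visible(a) = 6 (pending={}, committed={a=6, b=11})

Answer: 6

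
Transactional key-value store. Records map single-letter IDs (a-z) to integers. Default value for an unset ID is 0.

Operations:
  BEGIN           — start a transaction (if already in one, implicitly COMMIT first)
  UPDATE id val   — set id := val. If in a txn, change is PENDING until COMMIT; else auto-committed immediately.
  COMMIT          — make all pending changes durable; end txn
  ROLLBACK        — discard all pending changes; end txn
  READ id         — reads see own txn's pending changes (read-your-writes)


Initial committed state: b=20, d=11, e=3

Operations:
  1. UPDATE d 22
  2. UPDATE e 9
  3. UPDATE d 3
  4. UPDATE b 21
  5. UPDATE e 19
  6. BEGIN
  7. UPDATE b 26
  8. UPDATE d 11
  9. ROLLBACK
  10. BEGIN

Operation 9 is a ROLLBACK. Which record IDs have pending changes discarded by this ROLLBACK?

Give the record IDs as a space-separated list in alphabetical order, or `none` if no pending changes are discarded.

Initial committed: {b=20, d=11, e=3}
Op 1: UPDATE d=22 (auto-commit; committed d=22)
Op 2: UPDATE e=9 (auto-commit; committed e=9)
Op 3: UPDATE d=3 (auto-commit; committed d=3)
Op 4: UPDATE b=21 (auto-commit; committed b=21)
Op 5: UPDATE e=19 (auto-commit; committed e=19)
Op 6: BEGIN: in_txn=True, pending={}
Op 7: UPDATE b=26 (pending; pending now {b=26})
Op 8: UPDATE d=11 (pending; pending now {b=26, d=11})
Op 9: ROLLBACK: discarded pending ['b', 'd']; in_txn=False
Op 10: BEGIN: in_txn=True, pending={}
ROLLBACK at op 9 discards: ['b', 'd']

Answer: b d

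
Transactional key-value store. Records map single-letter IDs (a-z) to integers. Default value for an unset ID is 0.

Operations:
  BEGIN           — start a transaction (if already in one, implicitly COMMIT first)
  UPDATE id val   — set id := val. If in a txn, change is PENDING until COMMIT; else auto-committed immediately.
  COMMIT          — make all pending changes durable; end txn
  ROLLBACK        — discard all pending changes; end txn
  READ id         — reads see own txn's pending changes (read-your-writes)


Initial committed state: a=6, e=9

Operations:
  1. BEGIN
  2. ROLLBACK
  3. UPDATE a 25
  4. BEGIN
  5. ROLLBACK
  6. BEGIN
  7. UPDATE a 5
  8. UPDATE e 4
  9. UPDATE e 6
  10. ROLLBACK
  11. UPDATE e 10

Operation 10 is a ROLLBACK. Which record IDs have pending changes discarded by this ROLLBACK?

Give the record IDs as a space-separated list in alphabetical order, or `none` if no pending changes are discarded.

Initial committed: {a=6, e=9}
Op 1: BEGIN: in_txn=True, pending={}
Op 2: ROLLBACK: discarded pending []; in_txn=False
Op 3: UPDATE a=25 (auto-commit; committed a=25)
Op 4: BEGIN: in_txn=True, pending={}
Op 5: ROLLBACK: discarded pending []; in_txn=False
Op 6: BEGIN: in_txn=True, pending={}
Op 7: UPDATE a=5 (pending; pending now {a=5})
Op 8: UPDATE e=4 (pending; pending now {a=5, e=4})
Op 9: UPDATE e=6 (pending; pending now {a=5, e=6})
Op 10: ROLLBACK: discarded pending ['a', 'e']; in_txn=False
Op 11: UPDATE e=10 (auto-commit; committed e=10)
ROLLBACK at op 10 discards: ['a', 'e']

Answer: a e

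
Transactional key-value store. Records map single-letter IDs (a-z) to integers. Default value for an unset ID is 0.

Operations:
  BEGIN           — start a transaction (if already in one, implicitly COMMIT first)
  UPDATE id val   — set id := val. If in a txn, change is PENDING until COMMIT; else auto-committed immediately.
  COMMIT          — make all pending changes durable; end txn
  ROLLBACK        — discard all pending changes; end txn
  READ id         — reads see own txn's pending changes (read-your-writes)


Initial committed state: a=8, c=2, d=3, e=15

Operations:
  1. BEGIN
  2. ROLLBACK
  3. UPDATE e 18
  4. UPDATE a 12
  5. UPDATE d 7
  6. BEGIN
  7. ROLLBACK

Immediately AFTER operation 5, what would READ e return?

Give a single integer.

Answer: 18

Derivation:
Initial committed: {a=8, c=2, d=3, e=15}
Op 1: BEGIN: in_txn=True, pending={}
Op 2: ROLLBACK: discarded pending []; in_txn=False
Op 3: UPDATE e=18 (auto-commit; committed e=18)
Op 4: UPDATE a=12 (auto-commit; committed a=12)
Op 5: UPDATE d=7 (auto-commit; committed d=7)
After op 5: visible(e) = 18 (pending={}, committed={a=12, c=2, d=7, e=18})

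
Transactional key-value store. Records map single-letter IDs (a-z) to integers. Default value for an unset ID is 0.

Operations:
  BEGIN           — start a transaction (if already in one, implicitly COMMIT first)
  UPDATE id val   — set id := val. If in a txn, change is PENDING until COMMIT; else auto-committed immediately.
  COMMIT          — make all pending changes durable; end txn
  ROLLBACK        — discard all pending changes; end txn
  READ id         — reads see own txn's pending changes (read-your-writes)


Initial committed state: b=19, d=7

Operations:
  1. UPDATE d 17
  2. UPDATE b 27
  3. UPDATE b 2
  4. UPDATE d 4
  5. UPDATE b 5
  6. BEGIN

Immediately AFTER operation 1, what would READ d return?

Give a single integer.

Answer: 17

Derivation:
Initial committed: {b=19, d=7}
Op 1: UPDATE d=17 (auto-commit; committed d=17)
After op 1: visible(d) = 17 (pending={}, committed={b=19, d=17})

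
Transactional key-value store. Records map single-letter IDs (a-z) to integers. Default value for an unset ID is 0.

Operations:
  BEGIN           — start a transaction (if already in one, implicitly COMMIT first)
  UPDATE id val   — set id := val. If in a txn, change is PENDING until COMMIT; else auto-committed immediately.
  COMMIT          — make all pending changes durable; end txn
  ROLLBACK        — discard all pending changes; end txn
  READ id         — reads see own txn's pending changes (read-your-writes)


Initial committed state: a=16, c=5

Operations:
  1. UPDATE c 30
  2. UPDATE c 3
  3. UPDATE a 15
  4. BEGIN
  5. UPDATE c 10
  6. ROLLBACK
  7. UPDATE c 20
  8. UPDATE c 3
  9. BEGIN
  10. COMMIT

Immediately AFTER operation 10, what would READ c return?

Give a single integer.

Answer: 3

Derivation:
Initial committed: {a=16, c=5}
Op 1: UPDATE c=30 (auto-commit; committed c=30)
Op 2: UPDATE c=3 (auto-commit; committed c=3)
Op 3: UPDATE a=15 (auto-commit; committed a=15)
Op 4: BEGIN: in_txn=True, pending={}
Op 5: UPDATE c=10 (pending; pending now {c=10})
Op 6: ROLLBACK: discarded pending ['c']; in_txn=False
Op 7: UPDATE c=20 (auto-commit; committed c=20)
Op 8: UPDATE c=3 (auto-commit; committed c=3)
Op 9: BEGIN: in_txn=True, pending={}
Op 10: COMMIT: merged [] into committed; committed now {a=15, c=3}
After op 10: visible(c) = 3 (pending={}, committed={a=15, c=3})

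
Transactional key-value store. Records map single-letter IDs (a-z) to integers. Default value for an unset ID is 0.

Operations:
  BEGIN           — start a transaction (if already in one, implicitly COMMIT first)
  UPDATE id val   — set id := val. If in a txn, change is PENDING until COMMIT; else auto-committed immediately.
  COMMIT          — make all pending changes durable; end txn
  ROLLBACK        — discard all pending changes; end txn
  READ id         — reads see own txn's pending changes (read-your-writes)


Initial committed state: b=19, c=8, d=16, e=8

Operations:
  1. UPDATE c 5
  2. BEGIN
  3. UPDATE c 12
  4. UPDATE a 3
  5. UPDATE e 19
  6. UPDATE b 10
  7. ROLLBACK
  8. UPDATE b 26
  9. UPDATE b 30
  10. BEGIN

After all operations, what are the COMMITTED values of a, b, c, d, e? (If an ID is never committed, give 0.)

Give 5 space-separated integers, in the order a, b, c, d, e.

Initial committed: {b=19, c=8, d=16, e=8}
Op 1: UPDATE c=5 (auto-commit; committed c=5)
Op 2: BEGIN: in_txn=True, pending={}
Op 3: UPDATE c=12 (pending; pending now {c=12})
Op 4: UPDATE a=3 (pending; pending now {a=3, c=12})
Op 5: UPDATE e=19 (pending; pending now {a=3, c=12, e=19})
Op 6: UPDATE b=10 (pending; pending now {a=3, b=10, c=12, e=19})
Op 7: ROLLBACK: discarded pending ['a', 'b', 'c', 'e']; in_txn=False
Op 8: UPDATE b=26 (auto-commit; committed b=26)
Op 9: UPDATE b=30 (auto-commit; committed b=30)
Op 10: BEGIN: in_txn=True, pending={}
Final committed: {b=30, c=5, d=16, e=8}

Answer: 0 30 5 16 8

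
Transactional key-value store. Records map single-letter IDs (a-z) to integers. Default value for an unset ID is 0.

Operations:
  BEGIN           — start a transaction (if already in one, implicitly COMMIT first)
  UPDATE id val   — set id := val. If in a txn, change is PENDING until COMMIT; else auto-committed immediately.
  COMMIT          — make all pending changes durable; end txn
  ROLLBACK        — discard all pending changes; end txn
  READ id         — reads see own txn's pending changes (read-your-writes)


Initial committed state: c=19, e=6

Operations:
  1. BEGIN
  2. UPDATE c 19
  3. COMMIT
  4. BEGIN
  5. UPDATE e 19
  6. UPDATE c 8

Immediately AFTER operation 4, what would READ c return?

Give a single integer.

Answer: 19

Derivation:
Initial committed: {c=19, e=6}
Op 1: BEGIN: in_txn=True, pending={}
Op 2: UPDATE c=19 (pending; pending now {c=19})
Op 3: COMMIT: merged ['c'] into committed; committed now {c=19, e=6}
Op 4: BEGIN: in_txn=True, pending={}
After op 4: visible(c) = 19 (pending={}, committed={c=19, e=6})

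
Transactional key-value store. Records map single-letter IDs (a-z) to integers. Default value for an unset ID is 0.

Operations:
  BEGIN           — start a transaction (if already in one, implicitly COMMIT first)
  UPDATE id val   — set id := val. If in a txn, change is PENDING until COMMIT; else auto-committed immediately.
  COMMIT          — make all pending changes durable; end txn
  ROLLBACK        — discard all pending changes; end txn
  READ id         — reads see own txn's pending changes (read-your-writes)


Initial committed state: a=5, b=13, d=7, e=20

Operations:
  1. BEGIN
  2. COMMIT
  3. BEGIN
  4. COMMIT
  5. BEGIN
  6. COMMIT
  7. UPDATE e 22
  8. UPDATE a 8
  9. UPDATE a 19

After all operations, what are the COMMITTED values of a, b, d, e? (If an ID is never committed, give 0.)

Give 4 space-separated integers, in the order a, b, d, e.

Answer: 19 13 7 22

Derivation:
Initial committed: {a=5, b=13, d=7, e=20}
Op 1: BEGIN: in_txn=True, pending={}
Op 2: COMMIT: merged [] into committed; committed now {a=5, b=13, d=7, e=20}
Op 3: BEGIN: in_txn=True, pending={}
Op 4: COMMIT: merged [] into committed; committed now {a=5, b=13, d=7, e=20}
Op 5: BEGIN: in_txn=True, pending={}
Op 6: COMMIT: merged [] into committed; committed now {a=5, b=13, d=7, e=20}
Op 7: UPDATE e=22 (auto-commit; committed e=22)
Op 8: UPDATE a=8 (auto-commit; committed a=8)
Op 9: UPDATE a=19 (auto-commit; committed a=19)
Final committed: {a=19, b=13, d=7, e=22}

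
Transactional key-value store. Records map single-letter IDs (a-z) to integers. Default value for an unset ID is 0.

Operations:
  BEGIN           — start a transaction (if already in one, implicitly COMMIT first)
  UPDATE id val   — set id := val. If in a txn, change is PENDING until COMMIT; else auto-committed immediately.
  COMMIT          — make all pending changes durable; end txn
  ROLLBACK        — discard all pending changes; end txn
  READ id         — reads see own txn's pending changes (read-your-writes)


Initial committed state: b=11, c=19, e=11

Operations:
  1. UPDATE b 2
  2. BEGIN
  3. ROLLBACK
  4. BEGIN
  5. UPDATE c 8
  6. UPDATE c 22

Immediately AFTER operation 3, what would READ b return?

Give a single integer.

Initial committed: {b=11, c=19, e=11}
Op 1: UPDATE b=2 (auto-commit; committed b=2)
Op 2: BEGIN: in_txn=True, pending={}
Op 3: ROLLBACK: discarded pending []; in_txn=False
After op 3: visible(b) = 2 (pending={}, committed={b=2, c=19, e=11})

Answer: 2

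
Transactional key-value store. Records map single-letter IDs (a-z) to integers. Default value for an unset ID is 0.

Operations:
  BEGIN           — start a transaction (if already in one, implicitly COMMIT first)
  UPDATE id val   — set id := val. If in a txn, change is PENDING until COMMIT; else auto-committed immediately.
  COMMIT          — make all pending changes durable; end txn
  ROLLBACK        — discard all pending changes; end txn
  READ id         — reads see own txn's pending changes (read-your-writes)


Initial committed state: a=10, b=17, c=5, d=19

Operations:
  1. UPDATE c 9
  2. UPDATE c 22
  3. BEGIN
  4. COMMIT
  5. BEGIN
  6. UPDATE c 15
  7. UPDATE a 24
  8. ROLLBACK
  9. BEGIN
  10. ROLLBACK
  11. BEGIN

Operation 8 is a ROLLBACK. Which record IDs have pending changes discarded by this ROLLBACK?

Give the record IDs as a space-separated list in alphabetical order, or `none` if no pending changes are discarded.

Answer: a c

Derivation:
Initial committed: {a=10, b=17, c=5, d=19}
Op 1: UPDATE c=9 (auto-commit; committed c=9)
Op 2: UPDATE c=22 (auto-commit; committed c=22)
Op 3: BEGIN: in_txn=True, pending={}
Op 4: COMMIT: merged [] into committed; committed now {a=10, b=17, c=22, d=19}
Op 5: BEGIN: in_txn=True, pending={}
Op 6: UPDATE c=15 (pending; pending now {c=15})
Op 7: UPDATE a=24 (pending; pending now {a=24, c=15})
Op 8: ROLLBACK: discarded pending ['a', 'c']; in_txn=False
Op 9: BEGIN: in_txn=True, pending={}
Op 10: ROLLBACK: discarded pending []; in_txn=False
Op 11: BEGIN: in_txn=True, pending={}
ROLLBACK at op 8 discards: ['a', 'c']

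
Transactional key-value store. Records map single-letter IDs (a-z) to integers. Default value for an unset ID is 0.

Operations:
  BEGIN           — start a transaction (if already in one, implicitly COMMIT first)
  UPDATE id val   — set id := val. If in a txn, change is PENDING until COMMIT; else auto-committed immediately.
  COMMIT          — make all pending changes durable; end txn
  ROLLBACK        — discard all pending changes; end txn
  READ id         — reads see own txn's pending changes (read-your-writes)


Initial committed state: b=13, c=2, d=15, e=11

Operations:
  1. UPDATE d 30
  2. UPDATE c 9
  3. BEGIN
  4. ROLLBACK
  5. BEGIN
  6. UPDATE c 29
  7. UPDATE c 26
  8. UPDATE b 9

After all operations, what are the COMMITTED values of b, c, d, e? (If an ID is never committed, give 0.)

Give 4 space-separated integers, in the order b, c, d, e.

Initial committed: {b=13, c=2, d=15, e=11}
Op 1: UPDATE d=30 (auto-commit; committed d=30)
Op 2: UPDATE c=9 (auto-commit; committed c=9)
Op 3: BEGIN: in_txn=True, pending={}
Op 4: ROLLBACK: discarded pending []; in_txn=False
Op 5: BEGIN: in_txn=True, pending={}
Op 6: UPDATE c=29 (pending; pending now {c=29})
Op 7: UPDATE c=26 (pending; pending now {c=26})
Op 8: UPDATE b=9 (pending; pending now {b=9, c=26})
Final committed: {b=13, c=9, d=30, e=11}

Answer: 13 9 30 11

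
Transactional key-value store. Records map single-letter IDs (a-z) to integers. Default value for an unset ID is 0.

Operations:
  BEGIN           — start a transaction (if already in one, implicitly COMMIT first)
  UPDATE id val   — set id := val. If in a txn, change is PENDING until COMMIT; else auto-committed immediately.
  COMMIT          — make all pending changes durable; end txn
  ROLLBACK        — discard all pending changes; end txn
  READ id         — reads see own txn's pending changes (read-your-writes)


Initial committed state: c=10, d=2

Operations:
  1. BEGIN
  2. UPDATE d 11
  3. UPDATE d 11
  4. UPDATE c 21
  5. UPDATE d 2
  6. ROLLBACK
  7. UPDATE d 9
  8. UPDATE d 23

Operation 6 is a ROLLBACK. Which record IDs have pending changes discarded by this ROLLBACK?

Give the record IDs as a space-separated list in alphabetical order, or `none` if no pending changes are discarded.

Initial committed: {c=10, d=2}
Op 1: BEGIN: in_txn=True, pending={}
Op 2: UPDATE d=11 (pending; pending now {d=11})
Op 3: UPDATE d=11 (pending; pending now {d=11})
Op 4: UPDATE c=21 (pending; pending now {c=21, d=11})
Op 5: UPDATE d=2 (pending; pending now {c=21, d=2})
Op 6: ROLLBACK: discarded pending ['c', 'd']; in_txn=False
Op 7: UPDATE d=9 (auto-commit; committed d=9)
Op 8: UPDATE d=23 (auto-commit; committed d=23)
ROLLBACK at op 6 discards: ['c', 'd']

Answer: c d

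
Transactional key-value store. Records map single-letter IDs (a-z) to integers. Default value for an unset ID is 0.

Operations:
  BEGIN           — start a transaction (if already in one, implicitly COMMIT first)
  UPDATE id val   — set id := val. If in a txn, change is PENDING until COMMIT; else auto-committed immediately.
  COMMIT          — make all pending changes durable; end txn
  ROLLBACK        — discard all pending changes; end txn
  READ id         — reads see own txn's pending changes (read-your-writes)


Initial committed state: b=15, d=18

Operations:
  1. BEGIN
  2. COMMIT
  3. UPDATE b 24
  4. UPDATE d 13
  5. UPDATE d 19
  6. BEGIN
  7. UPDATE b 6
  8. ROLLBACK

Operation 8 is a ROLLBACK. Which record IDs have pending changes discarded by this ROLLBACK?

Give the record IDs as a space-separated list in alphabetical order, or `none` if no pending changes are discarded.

Initial committed: {b=15, d=18}
Op 1: BEGIN: in_txn=True, pending={}
Op 2: COMMIT: merged [] into committed; committed now {b=15, d=18}
Op 3: UPDATE b=24 (auto-commit; committed b=24)
Op 4: UPDATE d=13 (auto-commit; committed d=13)
Op 5: UPDATE d=19 (auto-commit; committed d=19)
Op 6: BEGIN: in_txn=True, pending={}
Op 7: UPDATE b=6 (pending; pending now {b=6})
Op 8: ROLLBACK: discarded pending ['b']; in_txn=False
ROLLBACK at op 8 discards: ['b']

Answer: b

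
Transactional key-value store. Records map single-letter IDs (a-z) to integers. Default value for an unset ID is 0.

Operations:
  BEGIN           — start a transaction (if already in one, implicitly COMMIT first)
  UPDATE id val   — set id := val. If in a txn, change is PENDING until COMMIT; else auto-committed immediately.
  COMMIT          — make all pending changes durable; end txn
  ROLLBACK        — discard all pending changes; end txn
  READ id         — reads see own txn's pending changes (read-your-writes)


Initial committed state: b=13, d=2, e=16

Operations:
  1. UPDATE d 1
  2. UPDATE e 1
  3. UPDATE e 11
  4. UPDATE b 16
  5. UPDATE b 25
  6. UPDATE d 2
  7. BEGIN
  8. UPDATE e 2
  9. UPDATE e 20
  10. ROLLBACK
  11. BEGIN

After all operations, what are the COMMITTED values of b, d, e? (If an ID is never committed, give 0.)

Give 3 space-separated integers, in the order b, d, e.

Answer: 25 2 11

Derivation:
Initial committed: {b=13, d=2, e=16}
Op 1: UPDATE d=1 (auto-commit; committed d=1)
Op 2: UPDATE e=1 (auto-commit; committed e=1)
Op 3: UPDATE e=11 (auto-commit; committed e=11)
Op 4: UPDATE b=16 (auto-commit; committed b=16)
Op 5: UPDATE b=25 (auto-commit; committed b=25)
Op 6: UPDATE d=2 (auto-commit; committed d=2)
Op 7: BEGIN: in_txn=True, pending={}
Op 8: UPDATE e=2 (pending; pending now {e=2})
Op 9: UPDATE e=20 (pending; pending now {e=20})
Op 10: ROLLBACK: discarded pending ['e']; in_txn=False
Op 11: BEGIN: in_txn=True, pending={}
Final committed: {b=25, d=2, e=11}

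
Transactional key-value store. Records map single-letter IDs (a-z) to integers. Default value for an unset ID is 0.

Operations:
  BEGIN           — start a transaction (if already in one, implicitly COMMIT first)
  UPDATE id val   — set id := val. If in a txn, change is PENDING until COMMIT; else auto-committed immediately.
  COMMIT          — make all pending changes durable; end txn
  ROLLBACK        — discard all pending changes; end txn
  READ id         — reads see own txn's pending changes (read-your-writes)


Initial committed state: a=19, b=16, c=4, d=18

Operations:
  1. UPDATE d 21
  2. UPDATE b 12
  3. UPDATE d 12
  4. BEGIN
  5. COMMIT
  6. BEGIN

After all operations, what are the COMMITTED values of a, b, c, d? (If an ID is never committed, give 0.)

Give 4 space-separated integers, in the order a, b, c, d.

Answer: 19 12 4 12

Derivation:
Initial committed: {a=19, b=16, c=4, d=18}
Op 1: UPDATE d=21 (auto-commit; committed d=21)
Op 2: UPDATE b=12 (auto-commit; committed b=12)
Op 3: UPDATE d=12 (auto-commit; committed d=12)
Op 4: BEGIN: in_txn=True, pending={}
Op 5: COMMIT: merged [] into committed; committed now {a=19, b=12, c=4, d=12}
Op 6: BEGIN: in_txn=True, pending={}
Final committed: {a=19, b=12, c=4, d=12}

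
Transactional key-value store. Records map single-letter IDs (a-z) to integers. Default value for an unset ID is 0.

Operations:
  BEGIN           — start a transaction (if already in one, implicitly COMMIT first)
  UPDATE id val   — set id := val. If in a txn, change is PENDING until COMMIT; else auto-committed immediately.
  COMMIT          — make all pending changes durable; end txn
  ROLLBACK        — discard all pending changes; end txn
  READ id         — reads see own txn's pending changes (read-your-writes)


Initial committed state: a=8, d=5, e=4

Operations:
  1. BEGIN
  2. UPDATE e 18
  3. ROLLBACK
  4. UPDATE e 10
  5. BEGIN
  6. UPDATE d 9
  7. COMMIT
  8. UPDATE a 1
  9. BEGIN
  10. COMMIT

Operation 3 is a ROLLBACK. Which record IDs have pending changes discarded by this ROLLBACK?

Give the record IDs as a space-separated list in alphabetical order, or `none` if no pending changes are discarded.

Initial committed: {a=8, d=5, e=4}
Op 1: BEGIN: in_txn=True, pending={}
Op 2: UPDATE e=18 (pending; pending now {e=18})
Op 3: ROLLBACK: discarded pending ['e']; in_txn=False
Op 4: UPDATE e=10 (auto-commit; committed e=10)
Op 5: BEGIN: in_txn=True, pending={}
Op 6: UPDATE d=9 (pending; pending now {d=9})
Op 7: COMMIT: merged ['d'] into committed; committed now {a=8, d=9, e=10}
Op 8: UPDATE a=1 (auto-commit; committed a=1)
Op 9: BEGIN: in_txn=True, pending={}
Op 10: COMMIT: merged [] into committed; committed now {a=1, d=9, e=10}
ROLLBACK at op 3 discards: ['e']

Answer: e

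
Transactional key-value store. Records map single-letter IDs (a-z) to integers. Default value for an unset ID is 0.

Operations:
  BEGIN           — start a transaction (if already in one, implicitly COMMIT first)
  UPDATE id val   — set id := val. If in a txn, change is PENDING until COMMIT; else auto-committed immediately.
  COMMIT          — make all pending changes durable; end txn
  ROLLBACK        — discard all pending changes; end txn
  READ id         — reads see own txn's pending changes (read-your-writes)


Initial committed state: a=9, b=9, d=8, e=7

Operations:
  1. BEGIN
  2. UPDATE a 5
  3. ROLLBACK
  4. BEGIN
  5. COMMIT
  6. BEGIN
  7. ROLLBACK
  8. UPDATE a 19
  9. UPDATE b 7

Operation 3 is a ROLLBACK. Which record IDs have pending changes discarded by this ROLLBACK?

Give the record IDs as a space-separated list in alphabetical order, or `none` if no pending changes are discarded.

Answer: a

Derivation:
Initial committed: {a=9, b=9, d=8, e=7}
Op 1: BEGIN: in_txn=True, pending={}
Op 2: UPDATE a=5 (pending; pending now {a=5})
Op 3: ROLLBACK: discarded pending ['a']; in_txn=False
Op 4: BEGIN: in_txn=True, pending={}
Op 5: COMMIT: merged [] into committed; committed now {a=9, b=9, d=8, e=7}
Op 6: BEGIN: in_txn=True, pending={}
Op 7: ROLLBACK: discarded pending []; in_txn=False
Op 8: UPDATE a=19 (auto-commit; committed a=19)
Op 9: UPDATE b=7 (auto-commit; committed b=7)
ROLLBACK at op 3 discards: ['a']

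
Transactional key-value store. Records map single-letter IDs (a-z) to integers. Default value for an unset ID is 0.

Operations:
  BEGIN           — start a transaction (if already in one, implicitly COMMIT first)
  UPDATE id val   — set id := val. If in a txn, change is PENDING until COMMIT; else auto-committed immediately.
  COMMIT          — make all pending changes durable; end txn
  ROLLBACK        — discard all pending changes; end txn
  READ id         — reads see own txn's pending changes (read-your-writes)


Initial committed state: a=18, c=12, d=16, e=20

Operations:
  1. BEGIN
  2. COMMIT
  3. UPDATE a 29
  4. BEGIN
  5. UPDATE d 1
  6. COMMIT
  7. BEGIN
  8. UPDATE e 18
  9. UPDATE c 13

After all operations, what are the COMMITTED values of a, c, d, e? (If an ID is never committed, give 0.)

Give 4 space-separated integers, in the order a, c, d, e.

Answer: 29 12 1 20

Derivation:
Initial committed: {a=18, c=12, d=16, e=20}
Op 1: BEGIN: in_txn=True, pending={}
Op 2: COMMIT: merged [] into committed; committed now {a=18, c=12, d=16, e=20}
Op 3: UPDATE a=29 (auto-commit; committed a=29)
Op 4: BEGIN: in_txn=True, pending={}
Op 5: UPDATE d=1 (pending; pending now {d=1})
Op 6: COMMIT: merged ['d'] into committed; committed now {a=29, c=12, d=1, e=20}
Op 7: BEGIN: in_txn=True, pending={}
Op 8: UPDATE e=18 (pending; pending now {e=18})
Op 9: UPDATE c=13 (pending; pending now {c=13, e=18})
Final committed: {a=29, c=12, d=1, e=20}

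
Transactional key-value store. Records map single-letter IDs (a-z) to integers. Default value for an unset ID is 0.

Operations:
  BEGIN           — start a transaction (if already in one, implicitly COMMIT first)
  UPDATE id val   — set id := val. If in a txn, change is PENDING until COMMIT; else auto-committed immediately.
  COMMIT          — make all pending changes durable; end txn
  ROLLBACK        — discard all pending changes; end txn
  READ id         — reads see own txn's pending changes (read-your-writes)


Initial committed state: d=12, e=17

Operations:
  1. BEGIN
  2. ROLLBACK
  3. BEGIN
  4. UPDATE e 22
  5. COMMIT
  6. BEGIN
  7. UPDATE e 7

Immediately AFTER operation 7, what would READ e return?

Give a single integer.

Initial committed: {d=12, e=17}
Op 1: BEGIN: in_txn=True, pending={}
Op 2: ROLLBACK: discarded pending []; in_txn=False
Op 3: BEGIN: in_txn=True, pending={}
Op 4: UPDATE e=22 (pending; pending now {e=22})
Op 5: COMMIT: merged ['e'] into committed; committed now {d=12, e=22}
Op 6: BEGIN: in_txn=True, pending={}
Op 7: UPDATE e=7 (pending; pending now {e=7})
After op 7: visible(e) = 7 (pending={e=7}, committed={d=12, e=22})

Answer: 7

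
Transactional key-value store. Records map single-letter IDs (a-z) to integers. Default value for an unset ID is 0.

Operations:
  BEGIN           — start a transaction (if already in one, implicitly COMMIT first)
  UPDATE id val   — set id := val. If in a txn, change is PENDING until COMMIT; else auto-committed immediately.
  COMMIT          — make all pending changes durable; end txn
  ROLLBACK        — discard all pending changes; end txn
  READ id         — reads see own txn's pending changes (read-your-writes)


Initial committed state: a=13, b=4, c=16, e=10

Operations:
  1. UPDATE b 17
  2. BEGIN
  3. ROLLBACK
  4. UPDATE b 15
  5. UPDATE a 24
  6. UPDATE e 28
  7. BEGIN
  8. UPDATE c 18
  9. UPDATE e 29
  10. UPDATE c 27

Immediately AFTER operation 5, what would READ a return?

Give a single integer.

Initial committed: {a=13, b=4, c=16, e=10}
Op 1: UPDATE b=17 (auto-commit; committed b=17)
Op 2: BEGIN: in_txn=True, pending={}
Op 3: ROLLBACK: discarded pending []; in_txn=False
Op 4: UPDATE b=15 (auto-commit; committed b=15)
Op 5: UPDATE a=24 (auto-commit; committed a=24)
After op 5: visible(a) = 24 (pending={}, committed={a=24, b=15, c=16, e=10})

Answer: 24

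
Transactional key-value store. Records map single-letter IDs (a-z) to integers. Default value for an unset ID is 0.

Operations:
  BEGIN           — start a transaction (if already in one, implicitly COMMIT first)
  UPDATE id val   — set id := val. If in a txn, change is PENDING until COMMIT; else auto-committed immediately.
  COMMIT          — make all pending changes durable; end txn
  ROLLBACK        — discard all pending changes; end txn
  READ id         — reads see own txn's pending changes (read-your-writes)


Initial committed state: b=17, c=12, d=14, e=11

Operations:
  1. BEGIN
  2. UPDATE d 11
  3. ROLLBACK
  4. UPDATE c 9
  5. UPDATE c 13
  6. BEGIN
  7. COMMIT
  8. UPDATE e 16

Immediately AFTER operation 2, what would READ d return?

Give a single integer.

Answer: 11

Derivation:
Initial committed: {b=17, c=12, d=14, e=11}
Op 1: BEGIN: in_txn=True, pending={}
Op 2: UPDATE d=11 (pending; pending now {d=11})
After op 2: visible(d) = 11 (pending={d=11}, committed={b=17, c=12, d=14, e=11})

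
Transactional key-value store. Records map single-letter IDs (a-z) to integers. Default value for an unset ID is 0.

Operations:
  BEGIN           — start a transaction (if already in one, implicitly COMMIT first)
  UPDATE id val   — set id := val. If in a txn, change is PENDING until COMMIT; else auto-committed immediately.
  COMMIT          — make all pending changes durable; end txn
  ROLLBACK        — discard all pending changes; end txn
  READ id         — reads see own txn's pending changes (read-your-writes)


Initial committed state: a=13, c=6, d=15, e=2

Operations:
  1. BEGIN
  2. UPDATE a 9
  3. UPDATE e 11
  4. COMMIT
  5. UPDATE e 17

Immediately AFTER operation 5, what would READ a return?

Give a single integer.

Initial committed: {a=13, c=6, d=15, e=2}
Op 1: BEGIN: in_txn=True, pending={}
Op 2: UPDATE a=9 (pending; pending now {a=9})
Op 3: UPDATE e=11 (pending; pending now {a=9, e=11})
Op 4: COMMIT: merged ['a', 'e'] into committed; committed now {a=9, c=6, d=15, e=11}
Op 5: UPDATE e=17 (auto-commit; committed e=17)
After op 5: visible(a) = 9 (pending={}, committed={a=9, c=6, d=15, e=17})

Answer: 9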